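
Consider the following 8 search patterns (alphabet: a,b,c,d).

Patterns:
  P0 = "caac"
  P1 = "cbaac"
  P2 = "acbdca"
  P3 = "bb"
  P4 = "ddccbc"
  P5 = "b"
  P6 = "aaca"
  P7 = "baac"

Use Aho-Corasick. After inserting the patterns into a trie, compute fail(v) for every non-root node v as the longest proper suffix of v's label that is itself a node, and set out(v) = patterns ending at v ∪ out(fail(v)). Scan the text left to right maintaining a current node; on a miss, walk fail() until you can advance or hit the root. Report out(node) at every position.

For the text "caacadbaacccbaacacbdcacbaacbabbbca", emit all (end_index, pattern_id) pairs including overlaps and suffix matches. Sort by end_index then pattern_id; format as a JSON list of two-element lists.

Build automaton:
Trie (insert patterns):
  0='ε' goto a→9 b→15 c→1 d→17
  1='c' goto a→2 b→5
  2='ca' goto a→3
  3='caa' goto c→4
  4='caac' goto ·  [P0 ends]
  5='cb' goto a→6
  6='cba' goto a→7
  7='cbaa' goto c→8
  8='cbaac' goto ·  [P1 ends]
  9='a' goto a→23 c→10
  10='ac' goto b→11
  11='acb' goto d→12
  12='acbd' goto c→13
  13='acbdc' goto a→14
  14='acbdca' goto ·  [P2 ends]
  15='b' goto a→26 b→16  [P5 ends]
  16='bb' goto ·  [P3 ends]
  17='d' goto d→18
  18='dd' goto c→19
  19='ddc' goto c→20
  20='ddcc' goto b→21
  21='ddccb' goto c→22
  22='ddccbc' goto ·  [P4 ends]
  23='aa' goto c→24
  24='aac' goto a→25
  25='aaca' goto ·  [P6 ends]
  26='ba' goto a→27
  27='baa' goto c→28
  28='baac' goto ·  [P7 ends]

Failure links (BFS by depth):
  fail(1) 'c': from fail(0)=0 chase 'c': 0 ⇒ 0;  out=∅∪out(0)=∅
  fail(9) 'a': from fail(0)=0 chase 'a': 0 ⇒ 0;  out=∅∪out(0)=∅
  fail(15) 'b': from fail(0)=0 chase 'b': 0 ⇒ 0;  out={5}∪out(0)={5}
  fail(17) 'd': from fail(0)=0 chase 'd': 0 ⇒ 0;  out=∅∪out(0)=∅
  fail(2) 'ca': from fail(1)=0 chase 'a': 0 ⇒ 9;  out=∅∪out(9)=∅
  fail(5) 'cb': from fail(1)=0 chase 'b': 0 ⇒ 15;  out=∅∪out(15)={5}
  fail(10) 'ac': from fail(9)=0 chase 'c': 0 ⇒ 1;  out=∅∪out(1)=∅
  fail(16) 'bb': from fail(15)=0 chase 'b': 0 ⇒ 15;  out={3}∪out(15)={3,5}
  fail(18) 'dd': from fail(17)=0 chase 'd': 0 ⇒ 17;  out=∅∪out(17)=∅
  fail(23) 'aa': from fail(9)=0 chase 'a': 0 ⇒ 9;  out=∅∪out(9)=∅
  fail(26) 'ba': from fail(15)=0 chase 'a': 0 ⇒ 9;  out=∅∪out(9)=∅
  fail(3) 'caa': from fail(2)=9 chase 'a': 9 ⇒ 23;  out=∅∪out(23)=∅
  fail(6) 'cba': from fail(5)=15 chase 'a': 15 ⇒ 26;  out=∅∪out(26)=∅
  fail(11) 'acb': from fail(10)=1 chase 'b': 1 ⇒ 5;  out=∅∪out(5)={5}
  fail(19) 'ddc': from fail(18)=17 chase 'c': 17→0 ⇒ 1;  out=∅∪out(1)=∅
  fail(24) 'aac': from fail(23)=9 chase 'c': 9 ⇒ 10;  out=∅∪out(10)=∅
  fail(27) 'baa': from fail(26)=9 chase 'a': 9 ⇒ 23;  out=∅∪out(23)=∅
  fail(4) 'caac': from fail(3)=23 chase 'c': 23 ⇒ 24;  out={0}∪out(24)={0}
  fail(7) 'cbaa': from fail(6)=26 chase 'a': 26 ⇒ 27;  out=∅∪out(27)=∅
  fail(12) 'acbd': from fail(11)=5 chase 'd': 5→15→0 ⇒ 17;  out=∅∪out(17)=∅
  fail(20) 'ddcc': from fail(19)=1 chase 'c': 1→0 ⇒ 1;  out=∅∪out(1)=∅
  fail(25) 'aaca': from fail(24)=10 chase 'a': 10→1 ⇒ 2;  out={6}∪out(2)={6}
  fail(28) 'baac': from fail(27)=23 chase 'c': 23 ⇒ 24;  out={7}∪out(24)={7}
  fail(8) 'cbaac': from fail(7)=27 chase 'c': 27 ⇒ 28;  out={1}∪out(28)={1,7}
  fail(13) 'acbdc': from fail(12)=17 chase 'c': 17→0 ⇒ 1;  out=∅∪out(1)=∅
  fail(21) 'ddccb': from fail(20)=1 chase 'b': 1 ⇒ 5;  out=∅∪out(5)={5}
  fail(14) 'acbdca': from fail(13)=1 chase 'a': 1 ⇒ 2;  out={2}∪out(2)={2}
  fail(22) 'ddccbc': from fail(21)=5 chase 'c': 5→15→0 ⇒ 1;  out={4}∪out(1)={4}

Run:
i=0 'c': node 0→1
i=1 'a': node 1→2
i=2 'a': node 2→3
i=3 'c': node 3→4  → match P0@[0:3]
i=4 'a': node 4→25 ·f  → match P6@[1:4]
i=5 'd': node 25→17 ·f
i=6 'b': node 17→15 ·f  → match P5@[6:6]
i=7 'a': node 15→26
i=8 'a': node 26→27
i=9 'c': node 27→28  → match P7@[6:9]
i=10 'c': node 28→1 ·f
i=11 'c': node 1→1 ·f
i=12 'b': node 1→5  → match P5@[12:12]
i=13 'a': node 5→6
i=14 'a': node 6→7
i=15 'c': node 7→8  → match P1@[11:15],P7@[12:15]
i=16 'a': node 8→25 ·f  → match P6@[13:16]
i=17 'c': node 25→10 ·f
i=18 'b': node 10→11  → match P5@[18:18]
i=19 'd': node 11→12
i=20 'c': node 12→13
i=21 'a': node 13→14  → match P2@[16:21]
i=22 'c': node 14→10 ·f
i=23 'b': node 10→11  → match P5@[23:23]
i=24 'a': node 11→6 ·f
i=25 'a': node 6→7
i=26 'c': node 7→8  → match P1@[22:26],P7@[23:26]
i=27 'b': node 8→11 ·f  → match P5@[27:27]
i=28 'a': node 11→6 ·f
i=29 'b': node 6→15 ·f  → match P5@[29:29]
i=30 'b': node 15→16  → match P3@[29:30],P5@[30:30]
i=31 'b': node 16→16 ·f  → match P3@[30:31],P5@[31:31]
i=32 'c': node 16→1 ·f
i=33 'a': node 1→2

All matches (sorted): [[3,0],[4,6],[6,5],[9,7],[12,5],[15,1],[15,7],[16,6],[18,5],[21,2],[23,5],[26,1],[26,7],[27,5],[29,5],[30,3],[30,5],[31,3],[31,5]]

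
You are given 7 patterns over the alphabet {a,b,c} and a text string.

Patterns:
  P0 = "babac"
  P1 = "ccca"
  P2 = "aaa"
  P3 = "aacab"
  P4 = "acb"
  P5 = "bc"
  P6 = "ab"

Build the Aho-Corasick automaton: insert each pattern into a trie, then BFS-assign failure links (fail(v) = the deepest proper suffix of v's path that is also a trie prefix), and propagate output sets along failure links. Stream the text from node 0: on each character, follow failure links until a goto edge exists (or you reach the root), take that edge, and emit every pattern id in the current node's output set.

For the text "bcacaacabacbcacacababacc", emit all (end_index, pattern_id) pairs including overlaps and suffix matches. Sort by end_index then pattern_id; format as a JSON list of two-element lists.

Build automaton:
Trie nodes:
  n0 'ε': a→10 b→1 c→6
  n1 'b': a→2 c→18
  n2 'ba': b→3
  n3 'bab': a→4
  n4 'baba': c→5
  n5 'babac': ·  [P0 ends]
  n6 'c': c→7
  n7 'cc': c→8
  n8 'ccc': a→9
  n9 'ccca': ·  [P1 ends]
  n10 'a': a→11 b→19 c→16
  n11 'aa': a→12 c→13
  n12 'aaa': ·  [P2 ends]
  n13 'aac': a→14
  n14 'aaca': b→15
  n15 'aacab': ·  [P3 ends]
  n16 'ac': b→17
  n17 'acb': ·  [P4 ends]
  n18 'bc': ·  [P5 ends]
  n19 'ab': ·  [P6 ends]

Failure links (BFS by depth):
  n1('b'): parent n0 fail=0; on 'b' 0 → fail=0;  out ∅∪∅=∅
  n6('c'): parent n0 fail=0; on 'c' 0 → fail=0;  out ∅∪∅=∅
  n10('a'): parent n0 fail=0; on 'a' 0 → fail=0;  out ∅∪∅=∅
  n2('ba'): parent n1 fail=0; on 'a' 0 → fail=10;  out ∅∪∅=∅
  n7('cc'): parent n6 fail=0; on 'c' 0 → fail=6;  out ∅∪∅=∅
  n11('aa'): parent n10 fail=0; on 'a' 0 → fail=10;  out ∅∪∅=∅
  n16('ac'): parent n10 fail=0; on 'c' 0 → fail=6;  out ∅∪∅=∅
  n18('bc'): parent n1 fail=0; on 'c' 0 → fail=6;  out {5}∪∅={5}
  n19('ab'): parent n10 fail=0; on 'b' 0 → fail=1;  out {6}∪∅={6}
  n3('bab'): parent n2 fail=10; on 'b' 10 → fail=19;  out ∅∪{6}={6}
  n8('ccc'): parent n7 fail=6; on 'c' 6 → fail=7;  out ∅∪∅=∅
  n12('aaa'): parent n11 fail=10; on 'a' 10 → fail=11;  out {2}∪∅={2}
  n13('aac'): parent n11 fail=10; on 'c' 10 → fail=16;  out ∅∪∅=∅
  n17('acb'): parent n16 fail=6; on 'b' 6→0 → fail=1;  out {4}∪∅={4}
  n4('baba'): parent n3 fail=19; on 'a' 19→1 → fail=2;  out ∅∪∅=∅
  n9('ccca'): parent n8 fail=7; on 'a' 7→6→0 → fail=10;  out {1}∪∅={1}
  n14('aaca'): parent n13 fail=16; on 'a' 16→6→0 → fail=10;  out ∅∪∅=∅
  n5('babac'): parent n4 fail=2; on 'c' 2→10 → fail=16;  out {0}∪∅={0}
  n15('aacab'): parent n14 fail=10; on 'b' 10 → fail=19;  out {3}∪{6}={3,6}

Run:
[0] read 'b'  n0⇒n1
[1] read 'c'  n1⇒n18  → match P5@[0:1]
[2] read 'a'  n18⇒n10 ·f
[3] read 'c'  n10⇒n16
[4] read 'a'  n16⇒n10 ·f
[5] read 'a'  n10⇒n11
[6] read 'c'  n11⇒n13
[7] read 'a'  n13⇒n14
[8] read 'b'  n14⇒n15  → match P3@[4:8],P6@[7:8]
[9] read 'a'  n15⇒n2 ·f
[10] read 'c'  n2⇒n16 ·f
[11] read 'b'  n16⇒n17  → match P4@[9:11]
[12] read 'c'  n17⇒n18 ·f  → match P5@[11:12]
[13] read 'a'  n18⇒n10 ·f
[14] read 'c'  n10⇒n16
[15] read 'a'  n16⇒n10 ·f
[16] read 'c'  n10⇒n16
[17] read 'a'  n16⇒n10 ·f
[18] read 'b'  n10⇒n19  → match P6@[17:18]
[19] read 'a'  n19⇒n2 ·f
[20] read 'b'  n2⇒n3  → match P6@[19:20]
[21] read 'a'  n3⇒n4
[22] read 'c'  n4⇒n5  → match P0@[18:22]
[23] read 'c'  n5⇒n7 ·f

Matches: [[1,5],[8,3],[8,6],[11,4],[12,5],[18,6],[20,6],[22,0]]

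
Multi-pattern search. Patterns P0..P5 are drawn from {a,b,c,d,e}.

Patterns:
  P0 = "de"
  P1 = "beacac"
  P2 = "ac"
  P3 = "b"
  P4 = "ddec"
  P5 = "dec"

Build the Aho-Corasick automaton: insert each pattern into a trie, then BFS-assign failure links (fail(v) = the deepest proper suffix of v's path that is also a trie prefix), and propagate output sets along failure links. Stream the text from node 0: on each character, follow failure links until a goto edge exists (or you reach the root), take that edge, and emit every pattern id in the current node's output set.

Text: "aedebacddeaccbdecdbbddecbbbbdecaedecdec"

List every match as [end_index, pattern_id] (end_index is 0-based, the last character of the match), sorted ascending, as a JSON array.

Build automaton:
Trie (insert patterns):
  n0 'ε': a→9 b→3 d→1
  n1 'd': d→11 e→2
  n2 'de': c→14  ←P0
  n3 'b': e→4  ←P3
  n4 'be': a→5
  n5 'bea': c→6
  n6 'beac': a→7
  n7 'beaca': c→8
  n8 'beacac': ·  ←P1
  n9 'a': c→10
  n10 'ac': ·  ←P2
  n11 'dd': e→12
  n12 'dde': c→13
  n13 'ddec': ·  ←P4
  n14 'dec': ·  ←P5

BFS fail/out derivation:
  n1('d'): parent n0 fail=0; on 'd' 0 → fail=0;  out ∅∪∅=∅
  n3('b'): parent n0 fail=0; on 'b' 0 → fail=0;  out {3}∪∅={3}
  n9('a'): parent n0 fail=0; on 'a' 0 → fail=0;  out ∅∪∅=∅
  n2('de'): parent n1 fail=0; on 'e' 0 → fail=0;  out {0}∪∅={0}
  n4('be'): parent n3 fail=0; on 'e' 0 → fail=0;  out ∅∪∅=∅
  n10('ac'): parent n9 fail=0; on 'c' 0 → fail=0;  out {2}∪∅={2}
  n11('dd'): parent n1 fail=0; on 'd' 0 → fail=1;  out ∅∪∅=∅
  n5('bea'): parent n4 fail=0; on 'a' 0 → fail=9;  out ∅∪∅=∅
  n12('dde'): parent n11 fail=1; on 'e' 1 → fail=2;  out ∅∪{0}={0}
  n14('dec'): parent n2 fail=0; on 'c' 0 → fail=0;  out {5}∪∅={5}
  n6('beac'): parent n5 fail=9; on 'c' 9 → fail=10;  out ∅∪{2}={2}
  n13('ddec'): parent n12 fail=2; on 'c' 2 → fail=14;  out {4}∪{5}={4,5}
  n7('beaca'): parent n6 fail=10; on 'a' 10→0 → fail=9;  out ∅∪∅=∅
  n8('beacac'): parent n7 fail=9; on 'c' 9 → fail=10;  out {1}∪{2}={1,2}

Text stream:
[0] read 'a'  n0⇒n9
[1] read 'e'  n9⇒n0 ·f
[2] read 'd'  n0⇒n1
[3] read 'e'  n1⇒n2  emit P0@[2:3]
[4] read 'b'  n2⇒n3 ·f  emit P3@[4:4]
[5] read 'a'  n3⇒n9 ·f
[6] read 'c'  n9⇒n10  emit P2@[5:6]
[7] read 'd'  n10⇒n1 ·f
[8] read 'd'  n1⇒n11
[9] read 'e'  n11⇒n12  emit P0@[8:9]
[10] read 'a'  n12⇒n9 ·f
[11] read 'c'  n9⇒n10  emit P2@[10:11]
[12] read 'c'  n10⇒n0 ·f
[13] read 'b'  n0⇒n3  emit P3@[13:13]
[14] read 'd'  n3⇒n1 ·f
[15] read 'e'  n1⇒n2  emit P0@[14:15]
[16] read 'c'  n2⇒n14  emit P5@[14:16]
[17] read 'd'  n14⇒n1 ·f
[18] read 'b'  n1⇒n3 ·f  emit P3@[18:18]
[19] read 'b'  n3⇒n3 ·f  emit P3@[19:19]
[20] read 'd'  n3⇒n1 ·f
[21] read 'd'  n1⇒n11
[22] read 'e'  n11⇒n12  emit P0@[21:22]
[23] read 'c'  n12⇒n13  emit P4@[20:23],P5@[21:23]
[24] read 'b'  n13⇒n3 ·f  emit P3@[24:24]
[25] read 'b'  n3⇒n3 ·f  emit P3@[25:25]
[26] read 'b'  n3⇒n3 ·f  emit P3@[26:26]
[27] read 'b'  n3⇒n3 ·f  emit P3@[27:27]
[28] read 'd'  n3⇒n1 ·f
[29] read 'e'  n1⇒n2  emit P0@[28:29]
[30] read 'c'  n2⇒n14  emit P5@[28:30]
[31] read 'a'  n14⇒n9 ·f
[32] read 'e'  n9⇒n0 ·f
[33] read 'd'  n0⇒n1
[34] read 'e'  n1⇒n2  emit P0@[33:34]
[35] read 'c'  n2⇒n14  emit P5@[33:35]
[36] read 'd'  n14⇒n1 ·f
[37] read 'e'  n1⇒n2  emit P0@[36:37]
[38] read 'c'  n2⇒n14  emit P5@[36:38]

Result: [[3,0],[4,3],[6,2],[9,0],[11,2],[13,3],[15,0],[16,5],[18,3],[19,3],[22,0],[23,4],[23,5],[24,3],[25,3],[26,3],[27,3],[29,0],[30,5],[34,0],[35,5],[37,0],[38,5]]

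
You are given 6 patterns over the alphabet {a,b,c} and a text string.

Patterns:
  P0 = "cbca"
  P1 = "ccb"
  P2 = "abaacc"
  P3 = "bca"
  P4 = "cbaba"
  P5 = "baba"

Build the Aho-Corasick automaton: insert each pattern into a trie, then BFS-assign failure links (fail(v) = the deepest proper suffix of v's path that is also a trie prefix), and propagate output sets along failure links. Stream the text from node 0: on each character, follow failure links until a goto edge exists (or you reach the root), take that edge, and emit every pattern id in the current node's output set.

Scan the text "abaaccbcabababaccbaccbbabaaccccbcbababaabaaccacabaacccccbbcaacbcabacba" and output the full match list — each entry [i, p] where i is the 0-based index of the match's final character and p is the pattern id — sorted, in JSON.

Build:
Trie nodes:
  n0 'ε': a→7 b→13 c→1
  n1 'c': b→2 c→5
  n2 'cb': a→16 c→3
  n3 'cbc': a→4
  n4 'cbca': ·  ←P0
  n5 'cc': b→6
  n6 'ccb': ·  ←P1
  n7 'a': b→8
  n8 'ab': a→9
  n9 'aba': a→10
  n10 'abaa': c→11
  n11 'abaac': c→12
  n12 'abaacc': ·  ←P2
  n13 'b': a→19 c→14
  n14 'bc': a→15
  n15 'bca': ·  ←P3
  n16 'cba': b→17
  n17 'cbab': a→18
  n18 'cbaba': ·  ←P4
  n19 'ba': b→20
  n20 'bab': a→21
  n21 'baba': ·  ←P5

BFS fail/out derivation:
  fail(1) 'c': from fail(0)=0 chase 'c': 0 ⇒ 0;  out=∅∪out(0)=∅
  fail(7) 'a': from fail(0)=0 chase 'a': 0 ⇒ 0;  out=∅∪out(0)=∅
  fail(13) 'b': from fail(0)=0 chase 'b': 0 ⇒ 0;  out=∅∪out(0)=∅
  fail(2) 'cb': from fail(1)=0 chase 'b': 0 ⇒ 13;  out=∅∪out(13)=∅
  fail(5) 'cc': from fail(1)=0 chase 'c': 0 ⇒ 1;  out=∅∪out(1)=∅
  fail(8) 'ab': from fail(7)=0 chase 'b': 0 ⇒ 13;  out=∅∪out(13)=∅
  fail(14) 'bc': from fail(13)=0 chase 'c': 0 ⇒ 1;  out=∅∪out(1)=∅
  fail(19) 'ba': from fail(13)=0 chase 'a': 0 ⇒ 7;  out=∅∪out(7)=∅
  fail(3) 'cbc': from fail(2)=13 chase 'c': 13 ⇒ 14;  out=∅∪out(14)=∅
  fail(6) 'ccb': from fail(5)=1 chase 'b': 1 ⇒ 2;  out={1}∪out(2)={1}
  fail(9) 'aba': from fail(8)=13 chase 'a': 13 ⇒ 19;  out=∅∪out(19)=∅
  fail(15) 'bca': from fail(14)=1 chase 'a': 1→0 ⇒ 7;  out={3}∪out(7)={3}
  fail(16) 'cba': from fail(2)=13 chase 'a': 13 ⇒ 19;  out=∅∪out(19)=∅
  fail(20) 'bab': from fail(19)=7 chase 'b': 7 ⇒ 8;  out=∅∪out(8)=∅
  fail(4) 'cbca': from fail(3)=14 chase 'a': 14 ⇒ 15;  out={0}∪out(15)={0,3}
  fail(10) 'abaa': from fail(9)=19 chase 'a': 19→7→0 ⇒ 7;  out=∅∪out(7)=∅
  fail(17) 'cbab': from fail(16)=19 chase 'b': 19 ⇒ 20;  out=∅∪out(20)=∅
  fail(21) 'baba': from fail(20)=8 chase 'a': 8 ⇒ 9;  out={5}∪out(9)={5}
  fail(11) 'abaac': from fail(10)=7 chase 'c': 7→0 ⇒ 1;  out=∅∪out(1)=∅
  fail(18) 'cbaba': from fail(17)=20 chase 'a': 20 ⇒ 21;  out={4}∪out(21)={4,5}
  fail(12) 'abaacc': from fail(11)=1 chase 'c': 1 ⇒ 5;  out={2}∪out(5)={2}

Text stream:
i=0 'a': node 0→7
i=1 'b': node 7→8
i=2 'a': node 8→9
i=3 'a': node 9→10
i=4 'c': node 10→11
i=5 'c': node 11→12  ** P2@[0:5]
i=6 'b': node 12→6 (via fail)  ** P1@[4:6]
i=7 'c': node 6→3 (via fail)
i=8 'a': node 3→4  ** P0@[5:8],P3@[6:8]
i=9 'b': node 4→8 (via fail)
i=10 'a': node 8→9
i=11 'b': node 9→20 (via fail)
i=12 'a': node 20→21  ** P5@[9:12]
i=13 'b': node 21→20 (via fail)
i=14 'a': node 20→21  ** P5@[11:14]
i=15 'c': node 21→1 (via fail)
i=16 'c': node 1→5
i=17 'b': node 5→6  ** P1@[15:17]
i=18 'a': node 6→16 (via fail)
i=19 'c': node 16→1 (via fail)
i=20 'c': node 1→5
i=21 'b': node 5→6  ** P1@[19:21]
i=22 'b': node 6→13 (via fail)
i=23 'a': node 13→19
i=24 'b': node 19→20
i=25 'a': node 20→21  ** P5@[22:25]
i=26 'a': node 21→10 (via fail)
i=27 'c': node 10→11
i=28 'c': node 11→12  ** P2@[23:28]
i=29 'c': node 12→5 (via fail)
i=30 'c': node 5→5 (via fail)
i=31 'b': node 5→6  ** P1@[29:31]
i=32 'c': node 6→3 (via fail)
i=33 'b': node 3→2 (via fail)
i=34 'a': node 2→16
i=35 'b': node 16→17
i=36 'a': node 17→18  ** P4@[32:36],P5@[33:36]
i=37 'b': node 18→20 (via fail)
i=38 'a': node 20→21  ** P5@[35:38]
i=39 'a': node 21→10 (via fail)
i=40 'b': node 10→8 (via fail)
i=41 'a': node 8→9
i=42 'a': node 9→10
i=43 'c': node 10→11
i=44 'c': node 11→12  ** P2@[39:44]
i=45 'a': node 12→7 (via fail)
i=46 'c': node 7→1 (via fail)
i=47 'a': node 1→7 (via fail)
i=48 'b': node 7→8
i=49 'a': node 8→9
i=50 'a': node 9→10
i=51 'c': node 10→11
i=52 'c': node 11→12  ** P2@[47:52]
i=53 'c': node 12→5 (via fail)
i=54 'c': node 5→5 (via fail)
i=55 'c': node 5→5 (via fail)
i=56 'b': node 5→6  ** P1@[54:56]
i=57 'b': node 6→13 (via fail)
i=58 'c': node 13→14
i=59 'a': node 14→15  ** P3@[57:59]
i=60 'a': node 15→7 (via fail)
i=61 'c': node 7→1 (via fail)
i=62 'b': node 1→2
i=63 'c': node 2→3
i=64 'a': node 3→4  ** P0@[61:64],P3@[62:64]
i=65 'b': node 4→8 (via fail)
i=66 'a': node 8→9
i=67 'c': node 9→1 (via fail)
i=68 'b': node 1→2
i=69 'a': node 2→16

All matches (sorted): [[5,2],[6,1],[8,0],[8,3],[12,5],[14,5],[17,1],[21,1],[25,5],[28,2],[31,1],[36,4],[36,5],[38,5],[44,2],[52,2],[56,1],[59,3],[64,0],[64,3]]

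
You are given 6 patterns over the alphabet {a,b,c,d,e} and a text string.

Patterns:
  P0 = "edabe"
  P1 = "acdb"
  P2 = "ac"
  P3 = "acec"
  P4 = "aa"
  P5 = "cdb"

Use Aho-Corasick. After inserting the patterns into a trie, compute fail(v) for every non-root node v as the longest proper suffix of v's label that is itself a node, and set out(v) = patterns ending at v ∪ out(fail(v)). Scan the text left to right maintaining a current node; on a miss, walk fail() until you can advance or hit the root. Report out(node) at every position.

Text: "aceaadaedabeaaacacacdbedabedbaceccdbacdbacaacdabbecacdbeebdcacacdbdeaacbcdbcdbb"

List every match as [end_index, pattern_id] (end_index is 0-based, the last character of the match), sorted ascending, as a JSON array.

Construct AC machine:
Trie (insert patterns):
  n0 'ε': a→6 c→13 e→1
  n1 'e': d→2
  n2 'ed': a→3
  n3 'eda': b→4
  n4 'edab': e→5
  n5 'edabe': ·  ←P0
  n6 'a': a→12 c→7
  n7 'ac': d→8 e→10  ←P2
  n8 'acd': b→9
  n9 'acdb': ·  ←P1
  n10 'ace': c→11
  n11 'acec': ·  ←P3
  n12 'aa': ·  ←P4
  n13 'c': d→14
  n14 'cd': b→15
  n15 'cdb': ·  ←P5

Failure links (BFS by depth):
  n1('e'): parent n0 fail=0; on 'e' 0 → fail=0;  out ∅∪∅=∅
  n6('a'): parent n0 fail=0; on 'a' 0 → fail=0;  out ∅∪∅=∅
  n13('c'): parent n0 fail=0; on 'c' 0 → fail=0;  out ∅∪∅=∅
  n2('ed'): parent n1 fail=0; on 'd' 0 → fail=0;  out ∅∪∅=∅
  n7('ac'): parent n6 fail=0; on 'c' 0 → fail=13;  out {2}∪∅={2}
  n12('aa'): parent n6 fail=0; on 'a' 0 → fail=6;  out {4}∪∅={4}
  n14('cd'): parent n13 fail=0; on 'd' 0 → fail=0;  out ∅∪∅=∅
  n3('eda'): parent n2 fail=0; on 'a' 0 → fail=6;  out ∅∪∅=∅
  n8('acd'): parent n7 fail=13; on 'd' 13 → fail=14;  out ∅∪∅=∅
  n10('ace'): parent n7 fail=13; on 'e' 13→0 → fail=1;  out ∅∪∅=∅
  n15('cdb'): parent n14 fail=0; on 'b' 0 → fail=0;  out {5}∪∅={5}
  n4('edab'): parent n3 fail=6; on 'b' 6→0 → fail=0;  out ∅∪∅=∅
  n9('acdb'): parent n8 fail=14; on 'b' 14 → fail=15;  out {1}∪{5}={1,5}
  n11('acec'): parent n10 fail=1; on 'c' 1→0 → fail=13;  out {3}∪∅={3}
  n5('edabe'): parent n4 fail=0; on 'e' 0 → fail=1;  out {0}∪∅={0}

Text stream:
pos 0 'a': at 6
pos 1 'c': at 7  ** P2@[0:1]
pos 2 'e': at 10
pos 3 'a': at 6 ·f
pos 4 'a': at 12  ** P4@[3:4]
pos 5 'd': at 0 ·f
pos 6 'a': at 6
pos 7 'e': at 1 ·f
pos 8 'd': at 2
pos 9 'a': at 3
pos 10 'b': at 4
pos 11 'e': at 5  ** P0@[7:11]
pos 12 'a': at 6 ·f
pos 13 'a': at 12  ** P4@[12:13]
pos 14 'a': at 12 ·f  ** P4@[13:14]
pos 15 'c': at 7 ·f  ** P2@[14:15]
pos 16 'a': at 6 ·f
pos 17 'c': at 7  ** P2@[16:17]
pos 18 'a': at 6 ·f
pos 19 'c': at 7  ** P2@[18:19]
pos 20 'd': at 8
pos 21 'b': at 9  ** P1@[18:21],P5@[19:21]
pos 22 'e': at 1 ·f
pos 23 'd': at 2
pos 24 'a': at 3
pos 25 'b': at 4
pos 26 'e': at 5  ** P0@[22:26]
pos 27 'd': at 2 ·f
pos 28 'b': at 0 ·f
pos 29 'a': at 6
pos 30 'c': at 7  ** P2@[29:30]
pos 31 'e': at 10
pos 32 'c': at 11  ** P3@[29:32]
pos 33 'c': at 13 ·f
pos 34 'd': at 14
pos 35 'b': at 15  ** P5@[33:35]
pos 36 'a': at 6 ·f
pos 37 'c': at 7  ** P2@[36:37]
pos 38 'd': at 8
pos 39 'b': at 9  ** P1@[36:39],P5@[37:39]
pos 40 'a': at 6 ·f
pos 41 'c': at 7  ** P2@[40:41]
pos 42 'a': at 6 ·f
pos 43 'a': at 12  ** P4@[42:43]
pos 44 'c': at 7 ·f  ** P2@[43:44]
pos 45 'd': at 8
pos 46 'a': at 6 ·f
pos 47 'b': at 0 ·f
pos 48 'b': at 0
pos 49 'e': at 1
pos 50 'c': at 13 ·f
pos 51 'a': at 6 ·f
pos 52 'c': at 7  ** P2@[51:52]
pos 53 'd': at 8
pos 54 'b': at 9  ** P1@[51:54],P5@[52:54]
pos 55 'e': at 1 ·f
pos 56 'e': at 1 ·f
pos 57 'b': at 0 ·f
pos 58 'd': at 0
pos 59 'c': at 13
pos 60 'a': at 6 ·f
pos 61 'c': at 7  ** P2@[60:61]
pos 62 'a': at 6 ·f
pos 63 'c': at 7  ** P2@[62:63]
pos 64 'd': at 8
pos 65 'b': at 9  ** P1@[62:65],P5@[63:65]
pos 66 'd': at 0 ·f
pos 67 'e': at 1
pos 68 'a': at 6 ·f
pos 69 'a': at 12  ** P4@[68:69]
pos 70 'c': at 7 ·f  ** P2@[69:70]
pos 71 'b': at 0 ·f
pos 72 'c': at 13
pos 73 'd': at 14
pos 74 'b': at 15  ** P5@[72:74]
pos 75 'c': at 13 ·f
pos 76 'd': at 14
pos 77 'b': at 15  ** P5@[75:77]
pos 78 'b': at 0 ·f

Matches: [[1,2],[4,4],[11,0],[13,4],[14,4],[15,2],[17,2],[19,2],[21,1],[21,5],[26,0],[30,2],[32,3],[35,5],[37,2],[39,1],[39,5],[41,2],[43,4],[44,2],[52,2],[54,1],[54,5],[61,2],[63,2],[65,1],[65,5],[69,4],[70,2],[74,5],[77,5]]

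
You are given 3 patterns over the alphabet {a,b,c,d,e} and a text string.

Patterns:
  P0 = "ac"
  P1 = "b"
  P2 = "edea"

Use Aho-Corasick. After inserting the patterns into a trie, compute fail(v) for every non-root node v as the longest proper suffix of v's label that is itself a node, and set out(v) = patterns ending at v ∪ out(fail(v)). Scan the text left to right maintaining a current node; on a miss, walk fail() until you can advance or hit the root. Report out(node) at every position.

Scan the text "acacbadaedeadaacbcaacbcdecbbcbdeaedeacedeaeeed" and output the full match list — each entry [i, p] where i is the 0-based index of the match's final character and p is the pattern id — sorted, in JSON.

Build:
Trie nodes:
  0='ε' goto a→1 b→3 e→4
  1='a' goto c→2
  2='ac' goto ·  ←P0
  3='b' goto ·  ←P1
  4='e' goto d→5
  5='ed' goto e→6
  6='ede' goto a→7
  7='edea' goto ·  ←P2

BFS fail/out derivation:
  n1('a'): parent n0 fail=0; on 'a' 0 → fail=0;  out ∅∪∅=∅
  n3('b'): parent n0 fail=0; on 'b' 0 → fail=0;  out {1}∪∅={1}
  n4('e'): parent n0 fail=0; on 'e' 0 → fail=0;  out ∅∪∅=∅
  n2('ac'): parent n1 fail=0; on 'c' 0 → fail=0;  out {0}∪∅={0}
  n5('ed'): parent n4 fail=0; on 'd' 0 → fail=0;  out ∅∪∅=∅
  n6('ede'): parent n5 fail=0; on 'e' 0 → fail=4;  out ∅∪∅=∅
  n7('edea'): parent n6 fail=4; on 'a' 4→0 → fail=1;  out {2}∪∅={2}

Text stream:
i=0 'a': node 0→1
i=1 'c': node 1→2  ** P0@[0:1]
i=2 'a': node 2→1 (via fail)
i=3 'c': node 1→2  ** P0@[2:3]
i=4 'b': node 2→3 (via fail)  ** P1@[4:4]
i=5 'a': node 3→1 (via fail)
i=6 'd': node 1→0 (via fail)
i=7 'a': node 0→1
i=8 'e': node 1→4 (via fail)
i=9 'd': node 4→5
i=10 'e': node 5→6
i=11 'a': node 6→7  ** P2@[8:11]
i=12 'd': node 7→0 (via fail)
i=13 'a': node 0→1
i=14 'a': node 1→1 (via fail)
i=15 'c': node 1→2  ** P0@[14:15]
i=16 'b': node 2→3 (via fail)  ** P1@[16:16]
i=17 'c': node 3→0 (via fail)
i=18 'a': node 0→1
i=19 'a': node 1→1 (via fail)
i=20 'c': node 1→2  ** P0@[19:20]
i=21 'b': node 2→3 (via fail)  ** P1@[21:21]
i=22 'c': node 3→0 (via fail)
i=23 'd': node 0→0
i=24 'e': node 0→4
i=25 'c': node 4→0 (via fail)
i=26 'b': node 0→3  ** P1@[26:26]
i=27 'b': node 3→3 (via fail)  ** P1@[27:27]
i=28 'c': node 3→0 (via fail)
i=29 'b': node 0→3  ** P1@[29:29]
i=30 'd': node 3→0 (via fail)
i=31 'e': node 0→4
i=32 'a': node 4→1 (via fail)
i=33 'e': node 1→4 (via fail)
i=34 'd': node 4→5
i=35 'e': node 5→6
i=36 'a': node 6→7  ** P2@[33:36]
i=37 'c': node 7→2 (via fail)  ** P0@[36:37]
i=38 'e': node 2→4 (via fail)
i=39 'd': node 4→5
i=40 'e': node 5→6
i=41 'a': node 6→7  ** P2@[38:41]
i=42 'e': node 7→4 (via fail)
i=43 'e': node 4→4 (via fail)
i=44 'e': node 4→4 (via fail)
i=45 'd': node 4→5

All matches (sorted): [[1,0],[3,0],[4,1],[11,2],[15,0],[16,1],[20,0],[21,1],[26,1],[27,1],[29,1],[36,2],[37,0],[41,2]]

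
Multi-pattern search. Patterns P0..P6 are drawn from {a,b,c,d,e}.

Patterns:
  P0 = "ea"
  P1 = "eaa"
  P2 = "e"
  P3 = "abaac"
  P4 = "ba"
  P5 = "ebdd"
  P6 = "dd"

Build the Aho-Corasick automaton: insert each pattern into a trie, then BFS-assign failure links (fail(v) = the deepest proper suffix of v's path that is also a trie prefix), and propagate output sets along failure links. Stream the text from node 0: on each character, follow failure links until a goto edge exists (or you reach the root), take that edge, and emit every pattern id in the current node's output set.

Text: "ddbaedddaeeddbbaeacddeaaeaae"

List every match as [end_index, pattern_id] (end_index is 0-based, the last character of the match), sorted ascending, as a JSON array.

Construct AC machine:
Trie (insert patterns):
  n0 'ε': a→4 b→9 d→14 e→1
  n1 'e': a→2 b→11  [P2 ends]
  n2 'ea': a→3  [P0 ends]
  n3 'eaa': ·  [P1 ends]
  n4 'a': b→5
  n5 'ab': a→6
  n6 'aba': a→7
  n7 'abaa': c→8
  n8 'abaac': ·  [P3 ends]
  n9 'b': a→10
  n10 'ba': ·  [P4 ends]
  n11 'eb': d→12
  n12 'ebd': d→13
  n13 'ebdd': ·  [P5 ends]
  n14 'd': d→15
  n15 'dd': ·  [P6 ends]

Failure links (BFS by depth):
  n1('e'): parent n0 fail=0; on 'e' 0 → fail=0;  out {2}∪∅={2}
  n4('a'): parent n0 fail=0; on 'a' 0 → fail=0;  out ∅∪∅=∅
  n9('b'): parent n0 fail=0; on 'b' 0 → fail=0;  out ∅∪∅=∅
  n14('d'): parent n0 fail=0; on 'd' 0 → fail=0;  out ∅∪∅=∅
  n2('ea'): parent n1 fail=0; on 'a' 0 → fail=4;  out {0}∪∅={0}
  n5('ab'): parent n4 fail=0; on 'b' 0 → fail=9;  out ∅∪∅=∅
  n10('ba'): parent n9 fail=0; on 'a' 0 → fail=4;  out {4}∪∅={4}
  n11('eb'): parent n1 fail=0; on 'b' 0 → fail=9;  out ∅∪∅=∅
  n15('dd'): parent n14 fail=0; on 'd' 0 → fail=14;  out {6}∪∅={6}
  n3('eaa'): parent n2 fail=4; on 'a' 4→0 → fail=4;  out {1}∪∅={1}
  n6('aba'): parent n5 fail=9; on 'a' 9 → fail=10;  out ∅∪{4}={4}
  n12('ebd'): parent n11 fail=9; on 'd' 9→0 → fail=14;  out ∅∪∅=∅
  n7('abaa'): parent n6 fail=10; on 'a' 10→4→0 → fail=4;  out ∅∪∅=∅
  n13('ebdd'): parent n12 fail=14; on 'd' 14 → fail=15;  out {5}∪{6}={5,6}
  n8('abaac'): parent n7 fail=4; on 'c' 4→0 → fail=0;  out {3}∪∅={3}

Text stream:
[0] read 'd'  n0⇒n14
[1] read 'd'  n14⇒n15  ** P6@[0:1]
[2] read 'b'  n15⇒n9 (via fail)
[3] read 'a'  n9⇒n10  ** P4@[2:3]
[4] read 'e'  n10⇒n1 (via fail)  ** P2@[4:4]
[5] read 'd'  n1⇒n14 (via fail)
[6] read 'd'  n14⇒n15  ** P6@[5:6]
[7] read 'd'  n15⇒n15 (via fail)  ** P6@[6:7]
[8] read 'a'  n15⇒n4 (via fail)
[9] read 'e'  n4⇒n1 (via fail)  ** P2@[9:9]
[10] read 'e'  n1⇒n1 (via fail)  ** P2@[10:10]
[11] read 'd'  n1⇒n14 (via fail)
[12] read 'd'  n14⇒n15  ** P6@[11:12]
[13] read 'b'  n15⇒n9 (via fail)
[14] read 'b'  n9⇒n9 (via fail)
[15] read 'a'  n9⇒n10  ** P4@[14:15]
[16] read 'e'  n10⇒n1 (via fail)  ** P2@[16:16]
[17] read 'a'  n1⇒n2  ** P0@[16:17]
[18] read 'c'  n2⇒n0 (via fail)
[19] read 'd'  n0⇒n14
[20] read 'd'  n14⇒n15  ** P6@[19:20]
[21] read 'e'  n15⇒n1 (via fail)  ** P2@[21:21]
[22] read 'a'  n1⇒n2  ** P0@[21:22]
[23] read 'a'  n2⇒n3  ** P1@[21:23]
[24] read 'e'  n3⇒n1 (via fail)  ** P2@[24:24]
[25] read 'a'  n1⇒n2  ** P0@[24:25]
[26] read 'a'  n2⇒n3  ** P1@[24:26]
[27] read 'e'  n3⇒n1 (via fail)  ** P2@[27:27]

Matches: [[1,6],[3,4],[4,2],[6,6],[7,6],[9,2],[10,2],[12,6],[15,4],[16,2],[17,0],[20,6],[21,2],[22,0],[23,1],[24,2],[25,0],[26,1],[27,2]]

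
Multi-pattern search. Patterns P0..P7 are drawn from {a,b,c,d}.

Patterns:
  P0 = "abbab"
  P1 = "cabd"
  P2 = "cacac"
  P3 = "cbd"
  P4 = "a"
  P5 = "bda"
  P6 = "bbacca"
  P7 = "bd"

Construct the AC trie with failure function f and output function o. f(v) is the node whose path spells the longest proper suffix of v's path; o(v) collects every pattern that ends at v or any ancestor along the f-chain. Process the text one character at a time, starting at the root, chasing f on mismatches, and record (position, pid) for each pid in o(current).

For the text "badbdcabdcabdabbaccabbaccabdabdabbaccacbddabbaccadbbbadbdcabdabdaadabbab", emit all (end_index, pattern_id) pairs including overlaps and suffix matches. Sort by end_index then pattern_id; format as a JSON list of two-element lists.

Build automaton:
Trie (insert patterns):
  0='ε' goto a→1 b→15 c→6
  1='a' goto b→2  [P4 ends]
  2='ab' goto b→3
  3='abb' goto a→4
  4='abba' goto b→5
  5='abbab' goto ·  [P0 ends]
  6='c' goto a→7 b→13
  7='ca' goto b→8 c→10
  8='cab' goto d→9
  9='cabd' goto ·  [P1 ends]
  10='cac' goto a→11
  11='caca' goto c→12
  12='cacac' goto ·  [P2 ends]
  13='cb' goto d→14
  14='cbd' goto ·  [P3 ends]
  15='b' goto b→18 d→16
  16='bd' goto a→17  [P7 ends]
  17='bda' goto ·  [P5 ends]
  18='bb' goto a→19
  19='bba' goto c→20
  20='bbac' goto c→21
  21='bbacc' goto a→22
  22='bbacca' goto ·  [P6 ends]

Failure links (BFS by depth):
  fail(1) 'a': from fail(0)=0 chase 'a': 0 ⇒ 0;  out={4}∪out(0)={4}
  fail(6) 'c': from fail(0)=0 chase 'c': 0 ⇒ 0;  out=∅∪out(0)=∅
  fail(15) 'b': from fail(0)=0 chase 'b': 0 ⇒ 0;  out=∅∪out(0)=∅
  fail(2) 'ab': from fail(1)=0 chase 'b': 0 ⇒ 15;  out=∅∪out(15)=∅
  fail(7) 'ca': from fail(6)=0 chase 'a': 0 ⇒ 1;  out=∅∪out(1)={4}
  fail(13) 'cb': from fail(6)=0 chase 'b': 0 ⇒ 15;  out=∅∪out(15)=∅
  fail(16) 'bd': from fail(15)=0 chase 'd': 0 ⇒ 0;  out={7}∪out(0)={7}
  fail(18) 'bb': from fail(15)=0 chase 'b': 0 ⇒ 15;  out=∅∪out(15)=∅
  fail(3) 'abb': from fail(2)=15 chase 'b': 15 ⇒ 18;  out=∅∪out(18)=∅
  fail(8) 'cab': from fail(7)=1 chase 'b': 1 ⇒ 2;  out=∅∪out(2)=∅
  fail(10) 'cac': from fail(7)=1 chase 'c': 1→0 ⇒ 6;  out=∅∪out(6)=∅
  fail(14) 'cbd': from fail(13)=15 chase 'd': 15 ⇒ 16;  out={3}∪out(16)={3,7}
  fail(17) 'bda': from fail(16)=0 chase 'a': 0 ⇒ 1;  out={5}∪out(1)={4,5}
  fail(19) 'bba': from fail(18)=15 chase 'a': 15→0 ⇒ 1;  out=∅∪out(1)={4}
  fail(4) 'abba': from fail(3)=18 chase 'a': 18 ⇒ 19;  out=∅∪out(19)={4}
  fail(9) 'cabd': from fail(8)=2 chase 'd': 2→15 ⇒ 16;  out={1}∪out(16)={1,7}
  fail(11) 'caca': from fail(10)=6 chase 'a': 6 ⇒ 7;  out=∅∪out(7)={4}
  fail(20) 'bbac': from fail(19)=1 chase 'c': 1→0 ⇒ 6;  out=∅∪out(6)=∅
  fail(5) 'abbab': from fail(4)=19 chase 'b': 19→1 ⇒ 2;  out={0}∪out(2)={0}
  fail(12) 'cacac': from fail(11)=7 chase 'c': 7 ⇒ 10;  out={2}∪out(10)={2}
  fail(21) 'bbacc': from fail(20)=6 chase 'c': 6→0 ⇒ 6;  out=∅∪out(6)=∅
  fail(22) 'bbacca': from fail(21)=6 chase 'a': 6 ⇒ 7;  out={6}∪out(7)={4,6}

Text stream:
pos 0 'b': at 15
pos 1 'a': at 1 ·f  emit P4@[1:1]
pos 2 'd': at 0 ·f
pos 3 'b': at 15
pos 4 'd': at 16  emit P7@[3:4]
pos 5 'c': at 6 ·f
pos 6 'a': at 7  emit P4@[6:6]
pos 7 'b': at 8
pos 8 'd': at 9  emit P1@[5:8],P7@[7:8]
pos 9 'c': at 6 ·f
pos 10 'a': at 7  emit P4@[10:10]
pos 11 'b': at 8
pos 12 'd': at 9  emit P1@[9:12],P7@[11:12]
pos 13 'a': at 17 ·f  emit P4@[13:13],P5@[11:13]
pos 14 'b': at 2 ·f
pos 15 'b': at 3
pos 16 'a': at 4  emit P4@[16:16]
pos 17 'c': at 20 ·f
pos 18 'c': at 21
pos 19 'a': at 22  emit P4@[19:19],P6@[14:19]
pos 20 'b': at 8 ·f
pos 21 'b': at 3 ·f
pos 22 'a': at 4  emit P4@[22:22]
pos 23 'c': at 20 ·f
pos 24 'c': at 21
pos 25 'a': at 22  emit P4@[25:25],P6@[20:25]
pos 26 'b': at 8 ·f
pos 27 'd': at 9  emit P1@[24:27],P7@[26:27]
pos 28 'a': at 17 ·f  emit P4@[28:28],P5@[26:28]
pos 29 'b': at 2 ·f
pos 30 'd': at 16 ·f  emit P7@[29:30]
pos 31 'a': at 17  emit P4@[31:31],P5@[29:31]
pos 32 'b': at 2 ·f
pos 33 'b': at 3
pos 34 'a': at 4  emit P4@[34:34]
pos 35 'c': at 20 ·f
pos 36 'c': at 21
pos 37 'a': at 22  emit P4@[37:37],P6@[32:37]
pos 38 'c': at 10 ·f
pos 39 'b': at 13 ·f
pos 40 'd': at 14  emit P3@[38:40],P7@[39:40]
pos 41 'd': at 0 ·f
pos 42 'a': at 1  emit P4@[42:42]
pos 43 'b': at 2
pos 44 'b': at 3
pos 45 'a': at 4  emit P4@[45:45]
pos 46 'c': at 20 ·f
pos 47 'c': at 21
pos 48 'a': at 22  emit P4@[48:48],P6@[43:48]
pos 49 'd': at 0 ·f
pos 50 'b': at 15
pos 51 'b': at 18
pos 52 'b': at 18 ·f
pos 53 'a': at 19  emit P4@[53:53]
pos 54 'd': at 0 ·f
pos 55 'b': at 15
pos 56 'd': at 16  emit P7@[55:56]
pos 57 'c': at 6 ·f
pos 58 'a': at 7  emit P4@[58:58]
pos 59 'b': at 8
pos 60 'd': at 9  emit P1@[57:60],P7@[59:60]
pos 61 'a': at 17 ·f  emit P4@[61:61],P5@[59:61]
pos 62 'b': at 2 ·f
pos 63 'd': at 16 ·f  emit P7@[62:63]
pos 64 'a': at 17  emit P4@[64:64],P5@[62:64]
pos 65 'a': at 1 ·f  emit P4@[65:65]
pos 66 'd': at 0 ·f
pos 67 'a': at 1  emit P4@[67:67]
pos 68 'b': at 2
pos 69 'b': at 3
pos 70 'a': at 4  emit P4@[70:70]
pos 71 'b': at 5  emit P0@[67:71]

All matches (sorted): [[1,4],[4,7],[6,4],[8,1],[8,7],[10,4],[12,1],[12,7],[13,4],[13,5],[16,4],[19,4],[19,6],[22,4],[25,4],[25,6],[27,1],[27,7],[28,4],[28,5],[30,7],[31,4],[31,5],[34,4],[37,4],[37,6],[40,3],[40,7],[42,4],[45,4],[48,4],[48,6],[53,4],[56,7],[58,4],[60,1],[60,7],[61,4],[61,5],[63,7],[64,4],[64,5],[65,4],[67,4],[70,4],[71,0]]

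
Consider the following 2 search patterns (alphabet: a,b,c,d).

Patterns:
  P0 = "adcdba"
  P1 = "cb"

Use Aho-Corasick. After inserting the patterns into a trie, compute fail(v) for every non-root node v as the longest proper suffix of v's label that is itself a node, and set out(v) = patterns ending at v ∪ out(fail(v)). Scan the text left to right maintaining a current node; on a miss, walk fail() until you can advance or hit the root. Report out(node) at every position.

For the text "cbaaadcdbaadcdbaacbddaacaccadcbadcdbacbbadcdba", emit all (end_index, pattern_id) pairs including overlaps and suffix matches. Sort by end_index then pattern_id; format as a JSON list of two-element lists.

Build automaton:
Trie nodes:
  n0 'ε': a→1 c→7
  n1 'a': d→2
  n2 'ad': c→3
  n3 'adc': d→4
  n4 'adcd': b→5
  n5 'adcdb': a→6
  n6 'adcdba': ·  ←P0
  n7 'c': b→8
  n8 'cb': ·  ←P1

BFS fail/out derivation:
  n1('a'): parent n0 fail=0; on 'a' 0 → fail=0;  out ∅∪∅=∅
  n7('c'): parent n0 fail=0; on 'c' 0 → fail=0;  out ∅∪∅=∅
  n2('ad'): parent n1 fail=0; on 'd' 0 → fail=0;  out ∅∪∅=∅
  n8('cb'): parent n7 fail=0; on 'b' 0 → fail=0;  out {1}∪∅={1}
  n3('adc'): parent n2 fail=0; on 'c' 0 → fail=7;  out ∅∪∅=∅
  n4('adcd'): parent n3 fail=7; on 'd' 7→0 → fail=0;  out ∅∪∅=∅
  n5('adcdb'): parent n4 fail=0; on 'b' 0 → fail=0;  out ∅∪∅=∅
  n6('adcdba'): parent n5 fail=0; on 'a' 0 → fail=1;  out {0}∪∅={0}

Run:
i=0 'c': node 0→7
i=1 'b': node 7→8  ** P1@[0:1]
i=2 'a': node 8→1 (via fail)
i=3 'a': node 1→1 (via fail)
i=4 'a': node 1→1 (via fail)
i=5 'd': node 1→2
i=6 'c': node 2→3
i=7 'd': node 3→4
i=8 'b': node 4→5
i=9 'a': node 5→6  ** P0@[4:9]
i=10 'a': node 6→1 (via fail)
i=11 'd': node 1→2
i=12 'c': node 2→3
i=13 'd': node 3→4
i=14 'b': node 4→5
i=15 'a': node 5→6  ** P0@[10:15]
i=16 'a': node 6→1 (via fail)
i=17 'c': node 1→7 (via fail)
i=18 'b': node 7→8  ** P1@[17:18]
i=19 'd': node 8→0 (via fail)
i=20 'd': node 0→0
i=21 'a': node 0→1
i=22 'a': node 1→1 (via fail)
i=23 'c': node 1→7 (via fail)
i=24 'a': node 7→1 (via fail)
i=25 'c': node 1→7 (via fail)
i=26 'c': node 7→7 (via fail)
i=27 'a': node 7→1 (via fail)
i=28 'd': node 1→2
i=29 'c': node 2→3
i=30 'b': node 3→8 (via fail)  ** P1@[29:30]
i=31 'a': node 8→1 (via fail)
i=32 'd': node 1→2
i=33 'c': node 2→3
i=34 'd': node 3→4
i=35 'b': node 4→5
i=36 'a': node 5→6  ** P0@[31:36]
i=37 'c': node 6→7 (via fail)
i=38 'b': node 7→8  ** P1@[37:38]
i=39 'b': node 8→0 (via fail)
i=40 'a': node 0→1
i=41 'd': node 1→2
i=42 'c': node 2→3
i=43 'd': node 3→4
i=44 'b': node 4→5
i=45 'a': node 5→6  ** P0@[40:45]

Result: [[1,1],[9,0],[15,0],[18,1],[30,1],[36,0],[38,1],[45,0]]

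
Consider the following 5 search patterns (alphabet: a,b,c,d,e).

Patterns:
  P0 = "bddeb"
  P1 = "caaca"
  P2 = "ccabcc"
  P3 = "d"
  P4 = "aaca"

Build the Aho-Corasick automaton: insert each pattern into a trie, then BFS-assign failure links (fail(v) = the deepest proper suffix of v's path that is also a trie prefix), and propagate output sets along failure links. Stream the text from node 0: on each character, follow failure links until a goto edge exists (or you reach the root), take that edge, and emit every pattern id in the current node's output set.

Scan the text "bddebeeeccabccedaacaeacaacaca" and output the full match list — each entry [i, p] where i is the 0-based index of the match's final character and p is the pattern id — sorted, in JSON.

Build automaton:
Trie nodes:
  n0 'ε': a→17 b→1 c→6 d→16
  n1 'b': d→2
  n2 'bd': d→3
  n3 'bdd': e→4
  n4 'bdde': b→5
  n5 'bddeb': ·  ←P0
  n6 'c': a→7 c→11
  n7 'ca': a→8
  n8 'caa': c→9
  n9 'caac': a→10
  n10 'caaca': ·  ←P1
  n11 'cc': a→12
  n12 'cca': b→13
  n13 'ccab': c→14
  n14 'ccabc': c→15
  n15 'ccabcc': ·  ←P2
  n16 'd': ·  ←P3
  n17 'a': a→18
  n18 'aa': c→19
  n19 'aac': a→20
  n20 'aaca': ·  ←P4

BFS fail/out derivation:
  fail(1) 'b': from fail(0)=0 chase 'b': 0 ⇒ 0;  out=∅∪out(0)=∅
  fail(6) 'c': from fail(0)=0 chase 'c': 0 ⇒ 0;  out=∅∪out(0)=∅
  fail(16) 'd': from fail(0)=0 chase 'd': 0 ⇒ 0;  out={3}∪out(0)={3}
  fail(17) 'a': from fail(0)=0 chase 'a': 0 ⇒ 0;  out=∅∪out(0)=∅
  fail(2) 'bd': from fail(1)=0 chase 'd': 0 ⇒ 16;  out=∅∪out(16)={3}
  fail(7) 'ca': from fail(6)=0 chase 'a': 0 ⇒ 17;  out=∅∪out(17)=∅
  fail(11) 'cc': from fail(6)=0 chase 'c': 0 ⇒ 6;  out=∅∪out(6)=∅
  fail(18) 'aa': from fail(17)=0 chase 'a': 0 ⇒ 17;  out=∅∪out(17)=∅
  fail(3) 'bdd': from fail(2)=16 chase 'd': 16→0 ⇒ 16;  out=∅∪out(16)={3}
  fail(8) 'caa': from fail(7)=17 chase 'a': 17 ⇒ 18;  out=∅∪out(18)=∅
  fail(12) 'cca': from fail(11)=6 chase 'a': 6 ⇒ 7;  out=∅∪out(7)=∅
  fail(19) 'aac': from fail(18)=17 chase 'c': 17→0 ⇒ 6;  out=∅∪out(6)=∅
  fail(4) 'bdde': from fail(3)=16 chase 'e': 16→0 ⇒ 0;  out=∅∪out(0)=∅
  fail(9) 'caac': from fail(8)=18 chase 'c': 18 ⇒ 19;  out=∅∪out(19)=∅
  fail(13) 'ccab': from fail(12)=7 chase 'b': 7→17→0 ⇒ 1;  out=∅∪out(1)=∅
  fail(20) 'aaca': from fail(19)=6 chase 'a': 6 ⇒ 7;  out={4}∪out(7)={4}
  fail(5) 'bddeb': from fail(4)=0 chase 'b': 0 ⇒ 1;  out={0}∪out(1)={0}
  fail(10) 'caaca': from fail(9)=19 chase 'a': 19 ⇒ 20;  out={1}∪out(20)={1,4}
  fail(14) 'ccabc': from fail(13)=1 chase 'c': 1→0 ⇒ 6;  out=∅∪out(6)=∅
  fail(15) 'ccabcc': from fail(14)=6 chase 'c': 6 ⇒ 11;  out={2}∪out(11)={2}

Scan:
[0] read 'b'  n0⇒n1
[1] read 'd'  n1⇒n2  emit P3@[1:1]
[2] read 'd'  n2⇒n3  emit P3@[2:2]
[3] read 'e'  n3⇒n4
[4] read 'b'  n4⇒n5  emit P0@[0:4]
[5] read 'e'  n5⇒n0 ·f
[6] read 'e'  n0⇒n0
[7] read 'e'  n0⇒n0
[8] read 'c'  n0⇒n6
[9] read 'c'  n6⇒n11
[10] read 'a'  n11⇒n12
[11] read 'b'  n12⇒n13
[12] read 'c'  n13⇒n14
[13] read 'c'  n14⇒n15  emit P2@[8:13]
[14] read 'e'  n15⇒n0 ·f
[15] read 'd'  n0⇒n16  emit P3@[15:15]
[16] read 'a'  n16⇒n17 ·f
[17] read 'a'  n17⇒n18
[18] read 'c'  n18⇒n19
[19] read 'a'  n19⇒n20  emit P4@[16:19]
[20] read 'e'  n20⇒n0 ·f
[21] read 'a'  n0⇒n17
[22] read 'c'  n17⇒n6 ·f
[23] read 'a'  n6⇒n7
[24] read 'a'  n7⇒n8
[25] read 'c'  n8⇒n9
[26] read 'a'  n9⇒n10  emit P1@[22:26],P4@[23:26]
[27] read 'c'  n10⇒n6 ·f
[28] read 'a'  n6⇒n7

Result: [[1,3],[2,3],[4,0],[13,2],[15,3],[19,4],[26,1],[26,4]]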